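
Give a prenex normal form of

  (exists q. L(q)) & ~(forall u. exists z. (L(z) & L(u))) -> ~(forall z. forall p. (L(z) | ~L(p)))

forall q. forall u. exists z. exists a. exists p. (~L(q) | L(z) & L(u) | ~L(a) & L(p))

Eliminate → and ↔ using ¬ and ∨.
  ~((exists q. L(q)) & ~(forall u. exists z. (L(z) & L(u)))) | ~(forall z. forall p. (L(z) | ~L(p)))
Move each ¬ inward, flipping quantifiers it crosses:
  (forall q. ~L(q)) | (forall u. exists z. (L(z) & L(u))) | (exists z. exists p. (~L(z) & L(p)))
Give each quantifier a distinct variable: z↦a.
  (forall q. ~L(q)) | (forall u. exists z. (L(z) & L(u))) | (exists a. exists p. (~L(a) & L(p)))
Extract every quantifier outward, since the variables are now distinct and don't occur free across branches:
  forall q. forall u. exists z. exists a. exists p. (~L(q) | L(z) & L(u) | ~L(a) & L(p))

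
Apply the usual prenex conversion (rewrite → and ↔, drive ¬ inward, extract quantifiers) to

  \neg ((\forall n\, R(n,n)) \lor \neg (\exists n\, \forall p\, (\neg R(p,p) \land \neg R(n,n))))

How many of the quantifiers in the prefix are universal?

Move each ¬ inward, flipping quantifiers it crosses:
  (\exists n\, \neg R(n,n)) \land (\exists n\, \forall p\, (\neg R(p,p) \land \neg R(n,n)))
Give each quantifier a distinct variable: n↦w.
  (\exists n\, \neg R(n,n)) \land (\exists w\, \forall p\, (\neg R(p,p) \land \neg R(w,w)))
Pull the quantifiers to the front (each side's bound variable is not free in the other side):
  \exists n\, \exists w\, \forall p\, (\neg R(n,n) \land \neg R(p,p) \land \neg R(w,w))
The prefix is \exists n \exists w \forall p: 1 universal, 2 existential.

1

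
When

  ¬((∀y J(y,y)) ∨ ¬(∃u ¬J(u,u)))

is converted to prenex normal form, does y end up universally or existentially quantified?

existential

Drive negations inward (¬∀x A ≡ ∃x ¬A, ¬∃x A ≡ ∀x ¬A, De Morgan for ∧/∨):
  (∃y ¬J(y,y)) ∧ (∃u ¬J(u,u))
All bound variables are already distinct, so no renaming is needed.
Extract every quantifier outward, since the variables are now distinct and don't occur free across branches:
  ∃y ∃u (¬J(y,y) ∧ ¬J(u,u))
The quantifier ∀y sits under an odd number of negations, so it flips to ∃y.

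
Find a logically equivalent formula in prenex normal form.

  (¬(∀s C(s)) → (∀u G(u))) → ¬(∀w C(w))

Rewrite implications/biconditionals: A → B as ¬A ∨ B.
  ¬(¬¬(∀s C(s)) ∨ (∀u G(u))) ∨ ¬(∀w C(w))
Push ¬ through the quantifiers and connectives to reach negation normal form:
  (∃s ¬C(s)) ∧ (∃u ¬G(u)) ∨ (∃w ¬C(w))
Finally move all quantifiers to the prefix:
  ∃s ∃u ∃w (¬C(s) ∧ ¬G(u) ∨ ¬C(w))

∃s ∃u ∃w (¬C(s) ∧ ¬G(u) ∨ ¬C(w))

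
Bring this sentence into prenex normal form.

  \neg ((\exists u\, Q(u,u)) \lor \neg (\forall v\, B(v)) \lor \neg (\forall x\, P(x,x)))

Push ¬ through the quantifiers and connectives to reach negation normal form:
  (\forall u\, \neg Q(u,u)) \land (\forall v\, B(v)) \land (\forall x\, P(x,x))
All bound variables are already distinct, so no renaming is needed.
Pull the quantifiers to the front (each side's bound variable is not free in the other side):
  \forall u\, \forall v\, \forall x\, (\neg Q(u,u) \land B(v) \land P(x,x))

\forall u\, \forall v\, \forall x\, (\neg Q(u,u) \land B(v) \land P(x,x))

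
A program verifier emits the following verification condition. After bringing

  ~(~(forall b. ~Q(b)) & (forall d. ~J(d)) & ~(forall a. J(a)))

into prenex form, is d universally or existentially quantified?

Drive negations inward (¬∀x A ≡ ∃x ¬A, ¬∃x A ≡ ∀x ¬A, De Morgan for ∧/∨):
  (forall b. ~Q(b)) | (exists d. J(d)) | (forall a. J(a))
All bound variables are already distinct, so no renaming is needed.
Extract every quantifier outward, since the variables are now distinct and don't occur free across branches:
  forall b. exists d. forall a. (~Q(b) | J(d) | J(a))
The quantifier forall d sits under an odd number of negations, so it flips to exists d.

existential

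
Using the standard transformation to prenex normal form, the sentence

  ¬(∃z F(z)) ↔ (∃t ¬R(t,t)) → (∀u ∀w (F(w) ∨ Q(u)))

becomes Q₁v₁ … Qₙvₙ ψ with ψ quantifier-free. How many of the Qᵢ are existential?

4

Eliminate → and ↔ using ¬ and ∨; A ↔ B as (¬A ∨ B) ∧ (¬B ∨ A).
  (¬¬(∃z F(z)) ∨ ¬(∃t ¬R(t,t)) ∨ (∀u ∀w (F(w) ∨ Q(u)))) ∧ (¬(¬(∃t ¬R(t,t)) ∨ (∀u ∀w (F(w) ∨ Q(u)))) ∨ ¬(∃z F(z)))
Move each ¬ inward, flipping quantifiers it crosses:
  ((∃z F(z)) ∨ (∀t R(t,t)) ∨ (∀u ∀w (F(w) ∨ Q(u)))) ∧ ((∃t ¬R(t,t)) ∧ (∃u ∃w (¬F(w) ∧ ¬Q(u))) ∨ (∀z ¬F(z)))
Give each quantifier a distinct variable: t↦s, u↦a, w↦x, z↦x1.
  ((∃z F(z)) ∨ (∀t R(t,t)) ∨ (∀u ∀w (F(w) ∨ Q(u)))) ∧ ((∃s ¬R(s,s)) ∧ (∃a ∃x (¬F(x) ∧ ¬Q(a))) ∨ (∀x1 ¬F(x1)))
Extract every quantifier outward, since the variables are now distinct and don't occur free across branches:
  ∃z ∀t ∀u ∀w ∃s ∃a ∃x ∀x1 ((F(z) ∨ R(t,t) ∨ F(w) ∨ Q(u)) ∧ (¬R(s,s) ∧ ¬F(x) ∧ ¬Q(a) ∨ ¬F(x1)))
The prefix is ∃z ∀t ∀u ∀w ∃s ∃a ∃x ∀x1: 4 universal, 4 existential.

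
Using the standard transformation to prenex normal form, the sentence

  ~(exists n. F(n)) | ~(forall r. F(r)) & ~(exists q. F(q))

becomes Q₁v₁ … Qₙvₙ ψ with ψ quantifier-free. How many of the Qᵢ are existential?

1

Move each ¬ inward, flipping quantifiers it crosses:
  (forall n. ~F(n)) | (exists r. ~F(r)) & (forall q. ~F(q))
All bound variables are already distinct, so no renaming is needed.
Finally move all quantifiers to the prefix:
  forall n. exists r. forall q. (~F(n) | ~F(r) & ~F(q))
The prefix is forall n exists r forall q: 2 universal, 1 existential.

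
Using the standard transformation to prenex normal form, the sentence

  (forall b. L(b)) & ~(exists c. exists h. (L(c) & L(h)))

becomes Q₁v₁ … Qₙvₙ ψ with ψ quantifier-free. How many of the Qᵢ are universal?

Push ¬ through the quantifiers and connectives to reach negation normal form:
  (forall b. L(b)) & (forall c. forall h. (~L(c) | ~L(h)))
Pull the quantifiers to the front (each side's bound variable is not free in the other side):
  forall b. forall c. forall h. (L(b) & (~L(c) | ~L(h)))
The prefix is forall b forall c forall h: 3 universal, 0 existential.

3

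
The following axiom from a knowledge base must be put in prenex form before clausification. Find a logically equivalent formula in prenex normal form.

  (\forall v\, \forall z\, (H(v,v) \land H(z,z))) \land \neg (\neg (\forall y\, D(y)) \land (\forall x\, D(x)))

Move each ¬ inward, flipping quantifiers it crosses:
  (\forall v\, \forall z\, (H(v,v) \land H(z,z))) \land ((\forall y\, D(y)) \lor (\exists x\, \neg D(x)))
Finally move all quantifiers to the prefix:
  \forall v\, \forall z\, \forall y\, \exists x\, (H(v,v) \land H(z,z) \land (D(y) \lor \neg D(x)))

\forall v\, \forall z\, \forall y\, \exists x\, (H(v,v) \land H(z,z) \land (D(y) \lor \neg D(x)))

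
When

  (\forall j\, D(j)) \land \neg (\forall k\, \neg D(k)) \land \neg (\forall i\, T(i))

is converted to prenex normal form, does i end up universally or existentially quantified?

Drive negations inward (¬∀x A ≡ ∃x ¬A, ¬∃x A ≡ ∀x ¬A, De Morgan for ∧/∨):
  (\forall j\, D(j)) \land (\exists k\, D(k)) \land (\exists i\, \neg T(i))
All bound variables are already distinct, so no renaming is needed.
Pull the quantifiers to the front (each side's bound variable is not free in the other side):
  \forall j\, \exists k\, \exists i\, (D(j) \land D(k) \land \neg T(i))
The quantifier \forall i sits under an odd number of negations, so it flips to \exists i.

existential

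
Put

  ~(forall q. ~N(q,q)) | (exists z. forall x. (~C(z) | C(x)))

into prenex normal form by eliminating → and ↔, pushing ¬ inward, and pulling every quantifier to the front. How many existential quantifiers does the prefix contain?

2

Drive negations inward (¬∀x A ≡ ∃x ¬A, ¬∃x A ≡ ∀x ¬A, De Morgan for ∧/∨):
  (exists q. N(q,q)) | (exists z. forall x. (~C(z) | C(x)))
All bound variables are already distinct, so no renaming is needed.
Extract every quantifier outward, since the variables are now distinct and don't occur free across branches:
  exists q. exists z. forall x. (N(q,q) | ~C(z) | C(x))
The prefix is exists q exists z forall x: 1 universal, 2 existential.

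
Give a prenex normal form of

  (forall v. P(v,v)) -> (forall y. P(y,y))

Rewrite implications/biconditionals: A → B as ¬A ∨ B.
  ~(forall v. P(v,v)) | (forall y. P(y,y))
Move each ¬ inward, flipping quantifiers it crosses:
  (exists v. ~P(v,v)) | (forall y. P(y,y))
All bound variables are already distinct, so no renaming is needed.
Finally move all quantifiers to the prefix:
  exists v. forall y. (~P(v,v) | P(y,y))

exists v. forall y. (~P(v,v) | P(y,y))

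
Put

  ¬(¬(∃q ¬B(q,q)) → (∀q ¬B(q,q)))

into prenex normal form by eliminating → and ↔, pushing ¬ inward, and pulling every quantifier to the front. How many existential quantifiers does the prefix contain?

Eliminate → and ↔ using ¬ and ∨.
  ¬(¬¬(∃q ¬B(q,q)) ∨ (∀q ¬B(q,q)))
Move each ¬ inward, flipping quantifiers it crosses:
  (∀q B(q,q)) ∧ (∃q B(q,q))
Standardize variables apart so no two quantifiers bind the same name: q↦w1.
  (∀q B(q,q)) ∧ (∃w1 B(w1,w1))
Finally move all quantifiers to the prefix:
  ∀q ∃w1 (B(q,q) ∧ B(w1,w1))
The prefix is ∀q ∃w1: 1 universal, 1 existential.

1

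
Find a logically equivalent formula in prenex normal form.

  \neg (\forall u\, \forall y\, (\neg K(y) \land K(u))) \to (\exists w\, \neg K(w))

\forall u\, \forall y\, \exists w\, (\neg K(y) \land K(u) \lor \neg K(w))

First replace A → B with ¬A ∨ B.
  \neg \neg (\forall u\, \forall y\, (\neg K(y) \land K(u))) \lor (\exists w\, \neg K(w))
Push ¬ through the quantifiers and connectives to reach negation normal form:
  (\forall u\, \forall y\, (\neg K(y) \land K(u))) \lor (\exists w\, \neg K(w))
Finally move all quantifiers to the prefix:
  \forall u\, \forall y\, \exists w\, (\neg K(y) \land K(u) \lor \neg K(w))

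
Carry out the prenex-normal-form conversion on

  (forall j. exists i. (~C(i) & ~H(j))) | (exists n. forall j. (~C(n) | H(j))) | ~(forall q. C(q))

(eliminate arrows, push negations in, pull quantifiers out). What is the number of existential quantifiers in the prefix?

3

Move each ¬ inward, flipping quantifiers it crosses:
  (forall j. exists i. (~C(i) & ~H(j))) | (exists n. forall j. (~C(n) | H(j))) | (exists q. ~C(q))
Standardize variables apart so no two quantifiers bind the same name: j↦r.
  (forall j. exists i. (~C(i) & ~H(j))) | (exists n. forall r. (~C(n) | H(r))) | (exists q. ~C(q))
Pull the quantifiers to the front (each side's bound variable is not free in the other side):
  forall j. exists i. exists n. forall r. exists q. (~C(i) & ~H(j) | ~C(n) | H(r) | ~C(q))
The prefix is forall j exists i exists n forall r exists q: 2 universal, 3 existential.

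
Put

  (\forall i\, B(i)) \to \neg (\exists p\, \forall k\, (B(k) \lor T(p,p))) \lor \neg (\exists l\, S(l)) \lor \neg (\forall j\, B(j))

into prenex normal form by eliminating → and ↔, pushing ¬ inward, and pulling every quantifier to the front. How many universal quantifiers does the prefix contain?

2

First replace A → B with ¬A ∨ B.
  \neg (\forall i\, B(i)) \lor \neg (\exists p\, \forall k\, (B(k) \lor T(p,p))) \lor \neg (\exists l\, S(l)) \lor \neg (\forall j\, B(j))
Push ¬ through the quantifiers and connectives to reach negation normal form:
  (\exists i\, \neg B(i)) \lor (\forall p\, \exists k\, (\neg B(k) \land \neg T(p,p))) \lor (\forall l\, \neg S(l)) \lor (\exists j\, \neg B(j))
All bound variables are already distinct, so no renaming is needed.
Pull the quantifiers to the front (each side's bound variable is not free in the other side):
  \exists i\, \forall p\, \exists k\, \forall l\, \exists j\, (\neg B(i) \lor \neg B(k) \land \neg T(p,p) \lor \neg S(l) \lor \neg B(j))
The prefix is \exists i \forall p \exists k \forall l \exists j: 2 universal, 3 existential.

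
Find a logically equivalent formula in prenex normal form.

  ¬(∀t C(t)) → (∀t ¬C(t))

Rewrite implications/biconditionals: A → B as ¬A ∨ B.
  ¬¬(∀t C(t)) ∨ (∀t ¬C(t))
Drive negations inward (¬∀x A ≡ ∃x ¬A, ¬∃x A ≡ ∀x ¬A, De Morgan for ∧/∨):
  (∀t C(t)) ∨ (∀t ¬C(t))
Rename bound variables to avoid capture: t↦u1.
  (∀t C(t)) ∨ (∀u1 ¬C(u1))
Finally move all quantifiers to the prefix:
  ∀t ∀u1 (C(t) ∨ ¬C(u1))

∀t ∀u1 (C(t) ∨ ¬C(u1))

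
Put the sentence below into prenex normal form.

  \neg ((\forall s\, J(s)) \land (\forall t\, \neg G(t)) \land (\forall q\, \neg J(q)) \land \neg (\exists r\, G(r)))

\exists s\, \exists t\, \exists q\, \exists r\, (\neg J(s) \lor G(t) \lor J(q) \lor G(r))

Push ¬ through the quantifiers and connectives to reach negation normal form:
  (\exists s\, \neg J(s)) \lor (\exists t\, G(t)) \lor (\exists q\, J(q)) \lor (\exists r\, G(r))
All bound variables are already distinct, so no renaming is needed.
Finally move all quantifiers to the prefix:
  \exists s\, \exists t\, \exists q\, \exists r\, (\neg J(s) \lor G(t) \lor J(q) \lor G(r))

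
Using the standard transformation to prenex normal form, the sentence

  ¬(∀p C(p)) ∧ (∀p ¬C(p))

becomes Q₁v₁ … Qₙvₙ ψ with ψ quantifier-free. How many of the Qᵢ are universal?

Drive negations inward (¬∀x A ≡ ∃x ¬A, ¬∃x A ≡ ∀x ¬A, De Morgan for ∧/∨):
  (∃p ¬C(p)) ∧ (∀p ¬C(p))
Give each quantifier a distinct variable: p↦x1.
  (∃p ¬C(p)) ∧ (∀x1 ¬C(x1))
Extract every quantifier outward, since the variables are now distinct and don't occur free across branches:
  ∃p ∀x1 (¬C(p) ∧ ¬C(x1))
The prefix is ∃p ∀x1: 1 universal, 1 existential.

1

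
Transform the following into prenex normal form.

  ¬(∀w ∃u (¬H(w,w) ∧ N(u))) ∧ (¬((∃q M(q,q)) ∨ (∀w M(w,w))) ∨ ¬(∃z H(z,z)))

∃w ∀u ∀q ∃z1 ∀z ((H(w,w) ∨ ¬N(u)) ∧ (¬M(q,q) ∧ ¬M(z1,z1) ∨ ¬H(z,z)))

Push ¬ through the quantifiers and connectives to reach negation normal form:
  (∃w ∀u (H(w,w) ∨ ¬N(u))) ∧ ((∀q ¬M(q,q)) ∧ (∃w ¬M(w,w)) ∨ (∀z ¬H(z,z)))
Standardize variables apart so no two quantifiers bind the same name: w↦z1.
  (∃w ∀u (H(w,w) ∨ ¬N(u))) ∧ ((∀q ¬M(q,q)) ∧ (∃z1 ¬M(z1,z1)) ∨ (∀z ¬H(z,z)))
Extract every quantifier outward, since the variables are now distinct and don't occur free across branches:
  ∃w ∀u ∀q ∃z1 ∀z ((H(w,w) ∨ ¬N(u)) ∧ (¬M(q,q) ∧ ¬M(z1,z1) ∨ ¬H(z,z)))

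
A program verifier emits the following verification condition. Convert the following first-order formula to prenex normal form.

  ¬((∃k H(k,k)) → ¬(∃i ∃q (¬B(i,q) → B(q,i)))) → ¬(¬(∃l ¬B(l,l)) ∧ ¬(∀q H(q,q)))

Eliminate → and ↔ using ¬ and ∨.
  ¬¬(¬(∃k H(k,k)) ∨ ¬(∃i ∃q (¬¬B(i,q) ∨ B(q,i)))) ∨ ¬(¬(∃l ¬B(l,l)) ∧ ¬(∀q H(q,q)))
Move each ¬ inward, flipping quantifiers it crosses:
  (∀k ¬H(k,k)) ∨ (∀i ∀q (¬B(i,q) ∧ ¬B(q,i))) ∨ (∃l ¬B(l,l)) ∨ (∀q H(q,q))
Standardize variables apart so no two quantifiers bind the same name: q↦w1.
  (∀k ¬H(k,k)) ∨ (∀i ∀q (¬B(i,q) ∧ ¬B(q,i))) ∨ (∃l ¬B(l,l)) ∨ (∀w1 H(w1,w1))
Extract every quantifier outward, since the variables are now distinct and don't occur free across branches:
  ∀k ∀i ∀q ∃l ∀w1 (¬H(k,k) ∨ ¬B(i,q) ∧ ¬B(q,i) ∨ ¬B(l,l) ∨ H(w1,w1))

∀k ∀i ∀q ∃l ∀w1 (¬H(k,k) ∨ ¬B(i,q) ∧ ¬B(q,i) ∨ ¬B(l,l) ∨ H(w1,w1))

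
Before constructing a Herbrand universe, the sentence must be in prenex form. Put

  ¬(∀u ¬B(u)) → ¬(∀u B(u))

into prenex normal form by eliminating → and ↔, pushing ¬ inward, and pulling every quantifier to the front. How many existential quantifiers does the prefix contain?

1

Rewrite implications/biconditionals: A → B as ¬A ∨ B.
  ¬¬(∀u ¬B(u)) ∨ ¬(∀u B(u))
Push ¬ through the quantifiers and connectives to reach negation normal form:
  (∀u ¬B(u)) ∨ (∃u ¬B(u))
Give each quantifier a distinct variable: u↦t.
  (∀u ¬B(u)) ∨ (∃t ¬B(t))
Finally move all quantifiers to the prefix:
  ∀u ∃t (¬B(u) ∨ ¬B(t))
The prefix is ∀u ∃t: 1 universal, 1 existential.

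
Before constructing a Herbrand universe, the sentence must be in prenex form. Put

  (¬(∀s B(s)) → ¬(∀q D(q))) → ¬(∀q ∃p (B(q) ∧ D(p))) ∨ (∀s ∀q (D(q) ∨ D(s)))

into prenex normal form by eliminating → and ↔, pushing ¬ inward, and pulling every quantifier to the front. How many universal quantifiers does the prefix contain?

First replace A → B with ¬A ∨ B.
  ¬(¬¬(∀s B(s)) ∨ ¬(∀q D(q))) ∨ ¬(∀q ∃p (B(q) ∧ D(p))) ∨ (∀s ∀q (D(q) ∨ D(s)))
Move each ¬ inward, flipping quantifiers it crosses:
  (∃s ¬B(s)) ∧ (∀q D(q)) ∨ (∃q ∀p (¬B(q) ∨ ¬D(p))) ∨ (∀s ∀q (D(q) ∨ D(s)))
Give each quantifier a distinct variable: q↦b, s↦v, q↦w.
  (∃s ¬B(s)) ∧ (∀q D(q)) ∨ (∃b ∀p (¬B(b) ∨ ¬D(p))) ∨ (∀v ∀w (D(w) ∨ D(v)))
Extract every quantifier outward, since the variables are now distinct and don't occur free across branches:
  ∃s ∀q ∃b ∀p ∀v ∀w (¬B(s) ∧ D(q) ∨ ¬B(b) ∨ ¬D(p) ∨ D(w) ∨ D(v))
The prefix is ∃s ∀q ∃b ∀p ∀v ∀w: 4 universal, 2 existential.

4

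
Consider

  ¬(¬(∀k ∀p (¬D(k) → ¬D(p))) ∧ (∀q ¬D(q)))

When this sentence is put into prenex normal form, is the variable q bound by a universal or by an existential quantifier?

First replace A → B with ¬A ∨ B.
  ¬(¬(∀k ∀p (¬¬D(k) ∨ ¬D(p))) ∧ (∀q ¬D(q)))
Move each ¬ inward, flipping quantifiers it crosses:
  (∀k ∀p (D(k) ∨ ¬D(p))) ∨ (∃q D(q))
All bound variables are already distinct, so no renaming is needed.
Extract every quantifier outward, since the variables are now distinct and don't occur free across branches:
  ∀k ∀p ∃q (D(k) ∨ ¬D(p) ∨ D(q))
The quantifier ∀q sits under an odd number of negations (counting the antecedent side of each →), so it flips to ∃q.

existential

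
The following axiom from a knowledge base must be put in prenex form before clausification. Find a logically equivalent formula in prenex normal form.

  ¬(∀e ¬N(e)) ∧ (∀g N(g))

Move each ¬ inward, flipping quantifiers it crosses:
  (∃e N(e)) ∧ (∀g N(g))
All bound variables are already distinct, so no renaming is needed.
Finally move all quantifiers to the prefix:
  ∃e ∀g (N(e) ∧ N(g))

∃e ∀g (N(e) ∧ N(g))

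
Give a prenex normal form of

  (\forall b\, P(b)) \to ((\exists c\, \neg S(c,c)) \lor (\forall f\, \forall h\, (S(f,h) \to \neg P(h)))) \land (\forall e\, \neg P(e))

\exists b\, \exists c\, \forall f\, \forall h\, \forall e\, (\neg P(b) \lor (\neg S(c,c) \lor \neg S(f,h) \lor \neg P(h)) \land \neg P(e))

First replace A → B with ¬A ∨ B.
  \neg (\forall b\, P(b)) \lor ((\exists c\, \neg S(c,c)) \lor (\forall f\, \forall h\, (\neg S(f,h) \lor \neg P(h)))) \land (\forall e\, \neg P(e))
Push ¬ through the quantifiers and connectives to reach negation normal form:
  (\exists b\, \neg P(b)) \lor ((\exists c\, \neg S(c,c)) \lor (\forall f\, \forall h\, (\neg S(f,h) \lor \neg P(h)))) \land (\forall e\, \neg P(e))
Extract every quantifier outward, since the variables are now distinct and don't occur free across branches:
  \exists b\, \exists c\, \forall f\, \forall h\, \forall e\, (\neg P(b) \lor (\neg S(c,c) \lor \neg S(f,h) \lor \neg P(h)) \land \neg P(e))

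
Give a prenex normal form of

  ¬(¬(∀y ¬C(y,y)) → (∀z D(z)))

∃y ∃z (C(y,y) ∧ ¬D(z))

Eliminate → and ↔ using ¬ and ∨.
  ¬(¬¬(∀y ¬C(y,y)) ∨ (∀z D(z)))
Move each ¬ inward, flipping quantifiers it crosses:
  (∃y C(y,y)) ∧ (∃z ¬D(z))
All bound variables are already distinct, so no renaming is needed.
Pull the quantifiers to the front (each side's bound variable is not free in the other side):
  ∃y ∃z (C(y,y) ∧ ¬D(z))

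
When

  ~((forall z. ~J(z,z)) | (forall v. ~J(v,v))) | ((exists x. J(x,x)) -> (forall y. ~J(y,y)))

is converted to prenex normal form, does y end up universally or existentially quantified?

universal

Eliminate → and ↔ using ¬ and ∨.
  ~((forall z. ~J(z,z)) | (forall v. ~J(v,v))) | ~(exists x. J(x,x)) | (forall y. ~J(y,y))
Push ¬ through the quantifiers and connectives to reach negation normal form:
  (exists z. J(z,z)) & (exists v. J(v,v)) | (forall x. ~J(x,x)) | (forall y. ~J(y,y))
Pull the quantifiers to the front (each side's bound variable is not free in the other side):
  exists z. exists v. forall x. forall y. (J(z,z) & J(v,v) | ~J(x,x) | ~J(y,y))
The quantifier forall y sits under an even number of negations (counting the antecedent side of each →), so it remains universal.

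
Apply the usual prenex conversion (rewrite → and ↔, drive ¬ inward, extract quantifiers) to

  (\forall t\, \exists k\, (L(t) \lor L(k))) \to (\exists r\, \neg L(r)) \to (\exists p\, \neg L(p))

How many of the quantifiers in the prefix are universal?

First replace A → B with ¬A ∨ B.
  \neg (\forall t\, \exists k\, (L(t) \lor L(k))) \lor \neg (\exists r\, \neg L(r)) \lor (\exists p\, \neg L(p))
Drive negations inward (¬∀x A ≡ ∃x ¬A, ¬∃x A ≡ ∀x ¬A, De Morgan for ∧/∨):
  (\exists t\, \forall k\, (\neg L(t) \land \neg L(k))) \lor (\forall r\, L(r)) \lor (\exists p\, \neg L(p))
All bound variables are already distinct, so no renaming is needed.
Pull the quantifiers to the front (each side's bound variable is not free in the other side):
  \exists t\, \forall k\, \forall r\, \exists p\, (\neg L(t) \land \neg L(k) \lor L(r) \lor \neg L(p))
The prefix is \exists t \forall k \forall r \exists p: 2 universal, 2 existential.

2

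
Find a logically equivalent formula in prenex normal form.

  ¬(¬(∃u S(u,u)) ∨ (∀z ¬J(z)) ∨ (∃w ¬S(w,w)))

∃u ∃z ∀w (S(u,u) ∧ J(z) ∧ S(w,w))

Drive negations inward (¬∀x A ≡ ∃x ¬A, ¬∃x A ≡ ∀x ¬A, De Morgan for ∧/∨):
  (∃u S(u,u)) ∧ (∃z J(z)) ∧ (∀w S(w,w))
All bound variables are already distinct, so no renaming is needed.
Extract every quantifier outward, since the variables are now distinct and don't occur free across branches:
  ∃u ∃z ∀w (S(u,u) ∧ J(z) ∧ S(w,w))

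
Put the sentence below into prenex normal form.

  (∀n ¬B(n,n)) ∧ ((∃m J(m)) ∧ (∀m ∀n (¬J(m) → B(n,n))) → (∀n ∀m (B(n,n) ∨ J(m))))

∀n ∀m ∃z1 ∃z ∀y1 ∀x1 (¬B(n,n) ∧ (¬J(m) ∨ ¬J(z1) ∧ ¬B(z,z) ∨ B(y1,y1) ∨ J(x1)))

Rewrite implications/biconditionals: A → B as ¬A ∨ B.
  (∀n ¬B(n,n)) ∧ (¬((∃m J(m)) ∧ (∀m ∀n (¬¬J(m) ∨ B(n,n)))) ∨ (∀n ∀m (B(n,n) ∨ J(m))))
Move each ¬ inward, flipping quantifiers it crosses:
  (∀n ¬B(n,n)) ∧ ((∀m ¬J(m)) ∨ (∃m ∃n (¬J(m) ∧ ¬B(n,n))) ∨ (∀n ∀m (B(n,n) ∨ J(m))))
Rename bound variables to avoid capture: m↦z1, n↦z, n↦y1, m↦x1.
  (∀n ¬B(n,n)) ∧ ((∀m ¬J(m)) ∨ (∃z1 ∃z (¬J(z1) ∧ ¬B(z,z))) ∨ (∀y1 ∀x1 (B(y1,y1) ∨ J(x1))))
Pull the quantifiers to the front (each side's bound variable is not free in the other side):
  ∀n ∀m ∃z1 ∃z ∀y1 ∀x1 (¬B(n,n) ∧ (¬J(m) ∨ ¬J(z1) ∧ ¬B(z,z) ∨ B(y1,y1) ∨ J(x1)))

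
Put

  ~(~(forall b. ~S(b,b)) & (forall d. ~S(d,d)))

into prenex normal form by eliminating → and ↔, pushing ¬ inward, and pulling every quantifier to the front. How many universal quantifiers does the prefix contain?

1

Drive negations inward (¬∀x A ≡ ∃x ¬A, ¬∃x A ≡ ∀x ¬A, De Morgan for ∧/∨):
  (forall b. ~S(b,b)) | (exists d. S(d,d))
All bound variables are already distinct, so no renaming is needed.
Pull the quantifiers to the front (each side's bound variable is not free in the other side):
  forall b. exists d. (~S(b,b) | S(d,d))
The prefix is forall b exists d: 1 universal, 1 existential.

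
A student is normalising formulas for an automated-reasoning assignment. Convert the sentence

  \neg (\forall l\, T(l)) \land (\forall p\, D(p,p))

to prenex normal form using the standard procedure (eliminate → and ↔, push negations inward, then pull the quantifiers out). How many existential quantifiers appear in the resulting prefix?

Drive negations inward (¬∀x A ≡ ∃x ¬A, ¬∃x A ≡ ∀x ¬A, De Morgan for ∧/∨):
  (\exists l\, \neg T(l)) \land (\forall p\, D(p,p))
Finally move all quantifiers to the prefix:
  \exists l\, \forall p\, (\neg T(l) \land D(p,p))
The prefix is \exists l \forall p: 1 universal, 1 existential.

1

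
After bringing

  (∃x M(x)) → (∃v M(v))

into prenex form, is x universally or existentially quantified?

universal

Rewrite implications/biconditionals: A → B as ¬A ∨ B.
  ¬(∃x M(x)) ∨ (∃v M(v))
Move each ¬ inward, flipping quantifiers it crosses:
  (∀x ¬M(x)) ∨ (∃v M(v))
All bound variables are already distinct, so no renaming is needed.
Extract every quantifier outward, since the variables are now distinct and don't occur free across branches:
  ∀x ∃v (¬M(x) ∨ M(v))
The quantifier ∃x sits under an odd number of negations (counting the antecedent side of each →), so it flips to ∀x.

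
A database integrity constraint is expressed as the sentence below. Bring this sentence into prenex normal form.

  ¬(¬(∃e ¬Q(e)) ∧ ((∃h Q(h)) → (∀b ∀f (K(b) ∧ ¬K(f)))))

Rewrite implications/biconditionals: A → B as ¬A ∨ B.
  ¬(¬(∃e ¬Q(e)) ∧ (¬(∃h Q(h)) ∨ (∀b ∀f (K(b) ∧ ¬K(f)))))
Drive negations inward (¬∀x A ≡ ∃x ¬A, ¬∃x A ≡ ∀x ¬A, De Morgan for ∧/∨):
  (∃e ¬Q(e)) ∨ (∃h Q(h)) ∧ (∃b ∃f (¬K(b) ∨ K(f)))
Pull the quantifiers to the front (each side's bound variable is not free in the other side):
  ∃e ∃h ∃b ∃f (¬Q(e) ∨ Q(h) ∧ (¬K(b) ∨ K(f)))

∃e ∃h ∃b ∃f (¬Q(e) ∨ Q(h) ∧ (¬K(b) ∨ K(f)))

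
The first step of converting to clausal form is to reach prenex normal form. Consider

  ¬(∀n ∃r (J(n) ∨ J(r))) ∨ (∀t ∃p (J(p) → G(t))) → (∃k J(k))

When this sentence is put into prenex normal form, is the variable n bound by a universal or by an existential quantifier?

universal

Rewrite implications/biconditionals: A → B as ¬A ∨ B.
  ¬(¬(∀n ∃r (J(n) ∨ J(r))) ∨ (∀t ∃p (¬J(p) ∨ G(t)))) ∨ (∃k J(k))
Move each ¬ inward, flipping quantifiers it crosses:
  (∀n ∃r (J(n) ∨ J(r))) ∧ (∃t ∀p (J(p) ∧ ¬G(t))) ∨ (∃k J(k))
Finally move all quantifiers to the prefix:
  ∀n ∃r ∃t ∀p ∃k ((J(n) ∨ J(r)) ∧ J(p) ∧ ¬G(t) ∨ J(k))
The quantifier ∀n sits under an even number of negations (counting the antecedent side of each →), so it remains universal.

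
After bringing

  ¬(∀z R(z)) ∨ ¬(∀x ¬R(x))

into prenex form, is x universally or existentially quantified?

Push ¬ through the quantifiers and connectives to reach negation normal form:
  (∃z ¬R(z)) ∨ (∃x R(x))
All bound variables are already distinct, so no renaming is needed.
Pull the quantifiers to the front (each side's bound variable is not free in the other side):
  ∃z ∃x (¬R(z) ∨ R(x))
The quantifier ∀x sits under an odd number of negations, so it flips to ∃x.

existential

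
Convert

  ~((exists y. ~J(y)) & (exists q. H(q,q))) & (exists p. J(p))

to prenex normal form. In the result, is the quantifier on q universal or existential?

Push ¬ through the quantifiers and connectives to reach negation normal form:
  ((forall y. J(y)) | (forall q. ~H(q,q))) & (exists p. J(p))
Pull the quantifiers to the front (each side's bound variable is not free in the other side):
  forall y. forall q. exists p. ((J(y) | ~H(q,q)) & J(p))
The quantifier exists q sits under an odd number of negations, so it flips to forall q.

universal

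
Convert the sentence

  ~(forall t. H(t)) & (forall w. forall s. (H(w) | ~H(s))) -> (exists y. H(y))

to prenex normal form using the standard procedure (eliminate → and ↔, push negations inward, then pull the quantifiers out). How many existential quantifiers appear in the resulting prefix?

Rewrite implications/biconditionals: A → B as ¬A ∨ B.
  ~(~(forall t. H(t)) & (forall w. forall s. (H(w) | ~H(s)))) | (exists y. H(y))
Push ¬ through the quantifiers and connectives to reach negation normal form:
  (forall t. H(t)) | (exists w. exists s. (~H(w) & H(s))) | (exists y. H(y))
All bound variables are already distinct, so no renaming is needed.
Pull the quantifiers to the front (each side's bound variable is not free in the other side):
  forall t. exists w. exists s. exists y. (H(t) | ~H(w) & H(s) | H(y))
The prefix is forall t exists w exists s exists y: 1 universal, 3 existential.

3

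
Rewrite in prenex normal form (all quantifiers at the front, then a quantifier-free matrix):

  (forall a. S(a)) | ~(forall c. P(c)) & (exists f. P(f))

forall a. exists c. exists f. (S(a) | ~P(c) & P(f))

Push ¬ through the quantifiers and connectives to reach negation normal form:
  (forall a. S(a)) | (exists c. ~P(c)) & (exists f. P(f))
Pull the quantifiers to the front (each side's bound variable is not free in the other side):
  forall a. exists c. exists f. (S(a) | ~P(c) & P(f))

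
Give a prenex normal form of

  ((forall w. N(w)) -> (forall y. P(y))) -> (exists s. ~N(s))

Rewrite implications/biconditionals: A → B as ¬A ∨ B.
  ~(~(forall w. N(w)) | (forall y. P(y))) | (exists s. ~N(s))
Push ¬ through the quantifiers and connectives to reach negation normal form:
  (forall w. N(w)) & (exists y. ~P(y)) | (exists s. ~N(s))
All bound variables are already distinct, so no renaming is needed.
Finally move all quantifiers to the prefix:
  forall w. exists y. exists s. (N(w) & ~P(y) | ~N(s))

forall w. exists y. exists s. (N(w) & ~P(y) | ~N(s))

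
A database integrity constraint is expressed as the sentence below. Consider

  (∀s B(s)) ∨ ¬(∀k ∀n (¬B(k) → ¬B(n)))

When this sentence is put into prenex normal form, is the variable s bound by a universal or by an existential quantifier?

Rewrite implications/biconditionals: A → B as ¬A ∨ B.
  (∀s B(s)) ∨ ¬(∀k ∀n (¬¬B(k) ∨ ¬B(n)))
Move each ¬ inward, flipping quantifiers it crosses:
  (∀s B(s)) ∨ (∃k ∃n (¬B(k) ∧ B(n)))
All bound variables are already distinct, so no renaming is needed.
Pull the quantifiers to the front (each side's bound variable is not free in the other side):
  ∀s ∃k ∃n (B(s) ∨ ¬B(k) ∧ B(n))
The quantifier ∀s sits under an even number of negations (counting the antecedent side of each →), so it remains universal.

universal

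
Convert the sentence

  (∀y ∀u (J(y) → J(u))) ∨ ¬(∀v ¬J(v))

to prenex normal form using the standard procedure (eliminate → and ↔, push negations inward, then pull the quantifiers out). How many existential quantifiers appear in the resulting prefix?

Eliminate → and ↔ using ¬ and ∨.
  (∀y ∀u (¬J(y) ∨ J(u))) ∨ ¬(∀v ¬J(v))
Drive negations inward (¬∀x A ≡ ∃x ¬A, ¬∃x A ≡ ∀x ¬A, De Morgan for ∧/∨):
  (∀y ∀u (¬J(y) ∨ J(u))) ∨ (∃v J(v))
All bound variables are already distinct, so no renaming is needed.
Extract every quantifier outward, since the variables are now distinct and don't occur free across branches:
  ∀y ∀u ∃v (¬J(y) ∨ J(u) ∨ J(v))
The prefix is ∀y ∀u ∃v: 2 universal, 1 existential.

1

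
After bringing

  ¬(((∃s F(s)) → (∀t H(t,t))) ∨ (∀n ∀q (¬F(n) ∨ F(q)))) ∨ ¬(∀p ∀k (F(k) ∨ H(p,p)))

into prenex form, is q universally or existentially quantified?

First replace A → B with ¬A ∨ B.
  ¬(¬(∃s F(s)) ∨ (∀t H(t,t)) ∨ (∀n ∀q (¬F(n) ∨ F(q)))) ∨ ¬(∀p ∀k (F(k) ∨ H(p,p)))
Drive negations inward (¬∀x A ≡ ∃x ¬A, ¬∃x A ≡ ∀x ¬A, De Morgan for ∧/∨):
  (∃s F(s)) ∧ (∃t ¬H(t,t)) ∧ (∃n ∃q (F(n) ∧ ¬F(q))) ∨ (∃p ∃k (¬F(k) ∧ ¬H(p,p)))
Pull the quantifiers to the front (each side's bound variable is not free in the other side):
  ∃s ∃t ∃n ∃q ∃p ∃k (F(s) ∧ ¬H(t,t) ∧ F(n) ∧ ¬F(q) ∨ ¬F(k) ∧ ¬H(p,p))
The quantifier ∀q sits under an odd number of negations (counting the antecedent side of each →), so it flips to ∃q.

existential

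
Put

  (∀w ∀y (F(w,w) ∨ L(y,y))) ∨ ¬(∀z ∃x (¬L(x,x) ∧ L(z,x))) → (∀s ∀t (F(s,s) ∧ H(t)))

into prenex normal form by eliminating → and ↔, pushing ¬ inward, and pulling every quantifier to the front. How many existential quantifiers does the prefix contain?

3

Eliminate → and ↔ using ¬ and ∨.
  ¬((∀w ∀y (F(w,w) ∨ L(y,y))) ∨ ¬(∀z ∃x (¬L(x,x) ∧ L(z,x)))) ∨ (∀s ∀t (F(s,s) ∧ H(t)))
Push ¬ through the quantifiers and connectives to reach negation normal form:
  (∃w ∃y (¬F(w,w) ∧ ¬L(y,y))) ∧ (∀z ∃x (¬L(x,x) ∧ L(z,x))) ∨ (∀s ∀t (F(s,s) ∧ H(t)))
All bound variables are already distinct, so no renaming is needed.
Extract every quantifier outward, since the variables are now distinct and don't occur free across branches:
  ∃w ∃y ∀z ∃x ∀s ∀t (¬F(w,w) ∧ ¬L(y,y) ∧ ¬L(x,x) ∧ L(z,x) ∨ F(s,s) ∧ H(t))
The prefix is ∃w ∃y ∀z ∃x ∀s ∀t: 3 universal, 3 existential.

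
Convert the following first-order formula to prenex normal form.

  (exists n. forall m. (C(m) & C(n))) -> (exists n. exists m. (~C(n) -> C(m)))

First replace A → B with ¬A ∨ B.
  ~(exists n. forall m. (C(m) & C(n))) | (exists n. exists m. (~~C(n) | C(m)))
Push ¬ through the quantifiers and connectives to reach negation normal form:
  (forall n. exists m. (~C(m) | ~C(n))) | (exists n. exists m. (C(n) | C(m)))
Rename bound variables to avoid capture: n↦u, m↦v1.
  (forall n. exists m. (~C(m) | ~C(n))) | (exists u. exists v1. (C(u) | C(v1)))
Finally move all quantifiers to the prefix:
  forall n. exists m. exists u. exists v1. (~C(m) | ~C(n) | C(u) | C(v1))

forall n. exists m. exists u. exists v1. (~C(m) | ~C(n) | C(u) | C(v1))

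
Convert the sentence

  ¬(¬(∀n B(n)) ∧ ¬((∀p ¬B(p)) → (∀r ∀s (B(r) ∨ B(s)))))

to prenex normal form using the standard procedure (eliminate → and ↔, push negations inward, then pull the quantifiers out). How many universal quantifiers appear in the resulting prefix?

3

Rewrite implications/biconditionals: A → B as ¬A ∨ B.
  ¬(¬(∀n B(n)) ∧ ¬(¬(∀p ¬B(p)) ∨ (∀r ∀s (B(r) ∨ B(s)))))
Drive negations inward (¬∀x A ≡ ∃x ¬A, ¬∃x A ≡ ∀x ¬A, De Morgan for ∧/∨):
  (∀n B(n)) ∨ (∃p B(p)) ∨ (∀r ∀s (B(r) ∨ B(s)))
All bound variables are already distinct, so no renaming is needed.
Pull the quantifiers to the front (each side's bound variable is not free in the other side):
  ∀n ∃p ∀r ∀s (B(n) ∨ B(p) ∨ B(r) ∨ B(s))
The prefix is ∀n ∃p ∀r ∀s: 3 universal, 1 existential.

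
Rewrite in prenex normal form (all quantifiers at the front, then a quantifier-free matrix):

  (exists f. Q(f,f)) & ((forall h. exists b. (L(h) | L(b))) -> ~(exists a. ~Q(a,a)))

exists f. exists h. forall b. forall a. (Q(f,f) & (~L(h) & ~L(b) | Q(a,a)))

First replace A → B with ¬A ∨ B.
  (exists f. Q(f,f)) & (~(forall h. exists b. (L(h) | L(b))) | ~(exists a. ~Q(a,a)))
Push ¬ through the quantifiers and connectives to reach negation normal form:
  (exists f. Q(f,f)) & ((exists h. forall b. (~L(h) & ~L(b))) | (forall a. Q(a,a)))
Extract every quantifier outward, since the variables are now distinct and don't occur free across branches:
  exists f. exists h. forall b. forall a. (Q(f,f) & (~L(h) & ~L(b) | Q(a,a)))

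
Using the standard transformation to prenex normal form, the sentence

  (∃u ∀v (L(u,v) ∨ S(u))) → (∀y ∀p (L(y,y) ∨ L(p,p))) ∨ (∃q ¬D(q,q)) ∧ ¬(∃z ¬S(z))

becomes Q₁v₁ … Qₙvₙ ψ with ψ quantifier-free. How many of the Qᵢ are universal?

Eliminate → and ↔ using ¬ and ∨.
  ¬(∃u ∀v (L(u,v) ∨ S(u))) ∨ (∀y ∀p (L(y,y) ∨ L(p,p))) ∨ (∃q ¬D(q,q)) ∧ ¬(∃z ¬S(z))
Move each ¬ inward, flipping quantifiers it crosses:
  (∀u ∃v (¬L(u,v) ∧ ¬S(u))) ∨ (∀y ∀p (L(y,y) ∨ L(p,p))) ∨ (∃q ¬D(q,q)) ∧ (∀z S(z))
Extract every quantifier outward, since the variables are now distinct and don't occur free across branches:
  ∀u ∃v ∀y ∀p ∃q ∀z (¬L(u,v) ∧ ¬S(u) ∨ L(y,y) ∨ L(p,p) ∨ ¬D(q,q) ∧ S(z))
The prefix is ∀u ∃v ∀y ∀p ∃q ∀z: 4 universal, 2 existential.

4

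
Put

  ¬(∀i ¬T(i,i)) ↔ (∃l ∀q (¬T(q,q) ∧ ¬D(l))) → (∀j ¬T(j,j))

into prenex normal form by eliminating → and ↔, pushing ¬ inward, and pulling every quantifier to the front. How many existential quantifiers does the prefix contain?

4

Eliminate → and ↔ using ¬ and ∨; A ↔ B as (¬A ∨ B) ∧ (¬B ∨ A).
  (¬¬(∀i ¬T(i,i)) ∨ ¬(∃l ∀q (¬T(q,q) ∧ ¬D(l))) ∨ (∀j ¬T(j,j))) ∧ (¬(¬(∃l ∀q (¬T(q,q) ∧ ¬D(l))) ∨ (∀j ¬T(j,j))) ∨ ¬(∀i ¬T(i,i)))
Move each ¬ inward, flipping quantifiers it crosses:
  ((∀i ¬T(i,i)) ∨ (∀l ∃q (T(q,q) ∨ D(l))) ∨ (∀j ¬T(j,j))) ∧ ((∃l ∀q (¬T(q,q) ∧ ¬D(l))) ∧ (∃j T(j,j)) ∨ (∃i T(i,i)))
Standardize variables apart so no two quantifiers bind the same name: l↦p, q↦x1, j↦z, i↦a.
  ((∀i ¬T(i,i)) ∨ (∀l ∃q (T(q,q) ∨ D(l))) ∨ (∀j ¬T(j,j))) ∧ ((∃p ∀x1 (¬T(x1,x1) ∧ ¬D(p))) ∧ (∃z T(z,z)) ∨ (∃a T(a,a)))
Pull the quantifiers to the front (each side's bound variable is not free in the other side):
  ∀i ∀l ∃q ∀j ∃p ∀x1 ∃z ∃a ((¬T(i,i) ∨ T(q,q) ∨ D(l) ∨ ¬T(j,j)) ∧ (¬T(x1,x1) ∧ ¬D(p) ∧ T(z,z) ∨ T(a,a)))
The prefix is ∀i ∀l ∃q ∀j ∃p ∀x1 ∃z ∃a: 4 universal, 4 existential.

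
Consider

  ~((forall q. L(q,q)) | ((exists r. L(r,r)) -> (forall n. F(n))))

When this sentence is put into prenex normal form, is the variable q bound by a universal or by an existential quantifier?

existential

Rewrite implications/biconditionals: A → B as ¬A ∨ B.
  ~((forall q. L(q,q)) | ~(exists r. L(r,r)) | (forall n. F(n)))
Move each ¬ inward, flipping quantifiers it crosses:
  (exists q. ~L(q,q)) & (exists r. L(r,r)) & (exists n. ~F(n))
Pull the quantifiers to the front (each side's bound variable is not free in the other side):
  exists q. exists r. exists n. (~L(q,q) & L(r,r) & ~F(n))
The quantifier forall q sits under an odd number of negations (counting the antecedent side of each →), so it flips to exists q.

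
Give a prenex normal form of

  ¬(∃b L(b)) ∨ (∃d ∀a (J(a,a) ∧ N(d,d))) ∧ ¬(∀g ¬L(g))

Move each ¬ inward, flipping quantifiers it crosses:
  (∀b ¬L(b)) ∨ (∃d ∀a (J(a,a) ∧ N(d,d))) ∧ (∃g L(g))
All bound variables are already distinct, so no renaming is needed.
Pull the quantifiers to the front (each side's bound variable is not free in the other side):
  ∀b ∃d ∀a ∃g (¬L(b) ∨ J(a,a) ∧ N(d,d) ∧ L(g))

∀b ∃d ∀a ∃g (¬L(b) ∨ J(a,a) ∧ N(d,d) ∧ L(g))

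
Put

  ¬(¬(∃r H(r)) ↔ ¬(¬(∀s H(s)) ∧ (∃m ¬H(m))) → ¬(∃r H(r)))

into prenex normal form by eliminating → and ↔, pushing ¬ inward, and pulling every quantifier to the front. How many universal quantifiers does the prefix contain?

4

Eliminate → and ↔ using ¬ and ∨; A ↔ B as (¬A ∨ B) ∧ (¬B ∨ A).
  ¬((¬¬(∃r H(r)) ∨ ¬¬(¬(∀s H(s)) ∧ (∃m ¬H(m))) ∨ ¬(∃r H(r))) ∧ (¬(¬¬(¬(∀s H(s)) ∧ (∃m ¬H(m))) ∨ ¬(∃r H(r))) ∨ ¬(∃r H(r))))
Push ¬ through the quantifiers and connectives to reach negation normal form:
  (∀r ¬H(r)) ∧ ((∀s H(s)) ∨ (∀m H(m))) ∧ (∃r H(r)) ∨ ((∃s ¬H(s)) ∧ (∃m ¬H(m)) ∨ (∀r ¬H(r))) ∧ (∃r H(r))
Give each quantifier a distinct variable: r↦x, s↦p, m↦z1, r↦y1, r↦z.
  (∀r ¬H(r)) ∧ ((∀s H(s)) ∨ (∀m H(m))) ∧ (∃x H(x)) ∨ ((∃p ¬H(p)) ∧ (∃z1 ¬H(z1)) ∨ (∀y1 ¬H(y1))) ∧ (∃z H(z))
Extract every quantifier outward, since the variables are now distinct and don't occur free across branches:
  ∀r ∀s ∀m ∃x ∃p ∃z1 ∀y1 ∃z (¬H(r) ∧ (H(s) ∨ H(m)) ∧ H(x) ∨ (¬H(p) ∧ ¬H(z1) ∨ ¬H(y1)) ∧ H(z))
The prefix is ∀r ∀s ∀m ∃x ∃p ∃z1 ∀y1 ∃z: 4 universal, 4 existential.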